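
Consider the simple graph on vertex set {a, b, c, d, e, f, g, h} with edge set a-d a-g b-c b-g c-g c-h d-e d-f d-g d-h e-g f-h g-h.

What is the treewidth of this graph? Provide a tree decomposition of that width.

Treewidth 2.
Bags: B1 = {c, g, h}  B2 = {d, g, h}  B3 = {d, e, g}  B4 = {d, f, h}  B5 = {a, d, g}  B6 = {b, c, g}
Tree: B1–B2, B2–B3, B2–B4, B2–B5, B1–B6

The largest bag has 3 vertices, giving width 2; this decomposition certifies tw(G) ≤ 2. On the other hand G contains the 3-clique {d, e, g}. A clique must lie in a single bag of any decomposition, so no decomposition can have width below 2. Therefore the treewidth is 2.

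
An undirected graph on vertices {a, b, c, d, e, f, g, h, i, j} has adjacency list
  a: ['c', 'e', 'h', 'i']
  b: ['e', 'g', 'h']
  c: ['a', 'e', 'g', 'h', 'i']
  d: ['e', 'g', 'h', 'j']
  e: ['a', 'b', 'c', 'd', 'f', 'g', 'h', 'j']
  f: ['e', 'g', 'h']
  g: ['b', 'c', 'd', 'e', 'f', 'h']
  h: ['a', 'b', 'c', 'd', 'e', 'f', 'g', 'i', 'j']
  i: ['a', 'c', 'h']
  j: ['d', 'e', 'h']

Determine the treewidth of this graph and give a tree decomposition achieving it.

Treewidth 3.
One such decomposition:
Bags: B1 = {c, e, g, h}  B2 = {e, f, g, h}  B3 = {b, e, g, h}  B4 = {a, c, e, h}  B5 = {d, e, g, h}  B6 = {d, e, h, j}  B7 = {a, c, h, i}
Tree: B1–B2, B2–B3, B1–B4, B2–B5, B5–B6, B4–B7

Each bag holds 4 vertices, so the decomposition has width 3, which upper-bounds the treewidth. On the other hand G contains the 4-clique {d, e, g, h}. A clique must lie in a single bag of any decomposition, so no decomposition can have width below 3. Therefore the treewidth is 3.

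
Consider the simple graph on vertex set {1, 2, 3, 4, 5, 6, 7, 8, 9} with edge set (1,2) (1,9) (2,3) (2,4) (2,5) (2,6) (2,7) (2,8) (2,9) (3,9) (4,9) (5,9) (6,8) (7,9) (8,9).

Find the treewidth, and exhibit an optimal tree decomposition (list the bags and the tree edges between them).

The largest bag has 3 vertices, giving width 2; this decomposition certifies tw(G) ≤ 2. Conversely, {1, 2, 9} is a clique of size 3, and the vertices of any clique must share a bag in every tree decomposition; so some bag has ≥ 3 vertices and tw(G) ≥ 2. Combining the bounds, tw(G) = 2.

Treewidth 2.
One such decomposition:
Bags: B1 = {2, 8, 9}  B2 = {2, 7, 9}  B3 = {2, 4, 9}  B4 = {2, 6, 8}  B5 = {2, 3, 9}  B6 = {2, 5, 9}  B7 = {1, 2, 9}
Tree: B1–B2, B2–B3, B1–B4, B2–B5, B2–B6, B6–B7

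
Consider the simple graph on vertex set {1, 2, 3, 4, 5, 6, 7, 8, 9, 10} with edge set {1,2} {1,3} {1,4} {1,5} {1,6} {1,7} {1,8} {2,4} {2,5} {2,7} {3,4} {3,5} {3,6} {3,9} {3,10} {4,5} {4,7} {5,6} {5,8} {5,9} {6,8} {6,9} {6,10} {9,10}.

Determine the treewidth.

3

A width-3 tree decomposition is:
Bags: B1 = {1, 3, 5, 6}  B2 = {1, 3, 4, 5}  B3 = {1, 5, 6, 8}  B4 = {3, 5, 6, 9}  B5 = {1, 2, 4, 5}  B6 = {3, 6, 9, 10}  B7 = {1, 2, 4, 7}
Tree: B1–B2, B1–B3, B1–B4, B2–B5, B4–B6, B5–B7
The largest bag has 4 vertices, giving width 3; this decomposition certifies tw(G) ≤ 3. Conversely, {1, 5, 6, 8} is a clique of size 4, and the vertices of any clique must share a bag in every tree decomposition; so some bag has ≥ 4 vertices and tw(G) ≥ 3. Combining the bounds, tw(G) = 3.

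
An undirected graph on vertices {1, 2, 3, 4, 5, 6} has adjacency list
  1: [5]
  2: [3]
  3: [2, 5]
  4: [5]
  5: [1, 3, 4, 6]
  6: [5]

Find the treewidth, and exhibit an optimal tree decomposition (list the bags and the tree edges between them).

Every bag has size at most 2, so the width is 2 − 1 = 1 and tw(G) ≤ 1. Any graph with an edge has treewidth ≥ 1, and G has the edge 6–5. Therefore the treewidth is 1.

Treewidth 1.
One such decomposition:
Bags: B1 = {5, 6}  B2 = {4, 5}  B3 = {3, 5}  B4 = {1, 5}  B5 = {2, 3}
Tree: B1–B2, B1–B3, B2–B4, B3–B5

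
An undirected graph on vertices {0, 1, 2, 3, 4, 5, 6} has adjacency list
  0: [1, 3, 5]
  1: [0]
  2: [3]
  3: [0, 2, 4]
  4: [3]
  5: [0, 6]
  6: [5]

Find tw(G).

1

A width-1 tree decomposition is:
Bags: B1 = {0, 5}  B2 = {5, 6}  B3 = {0, 3}  B4 = {3, 4}  B5 = {0, 1}  B6 = {2, 3}
Tree: B1–B2, B1–B3, B3–B4, B3–B5, B3–B6
Every bag has size at most 2, so the width is 2 − 1 = 1 and tw(G) ≤ 1. G has an edge, so its treewidth is at least 1. Hence tw(G) = 1 exactly.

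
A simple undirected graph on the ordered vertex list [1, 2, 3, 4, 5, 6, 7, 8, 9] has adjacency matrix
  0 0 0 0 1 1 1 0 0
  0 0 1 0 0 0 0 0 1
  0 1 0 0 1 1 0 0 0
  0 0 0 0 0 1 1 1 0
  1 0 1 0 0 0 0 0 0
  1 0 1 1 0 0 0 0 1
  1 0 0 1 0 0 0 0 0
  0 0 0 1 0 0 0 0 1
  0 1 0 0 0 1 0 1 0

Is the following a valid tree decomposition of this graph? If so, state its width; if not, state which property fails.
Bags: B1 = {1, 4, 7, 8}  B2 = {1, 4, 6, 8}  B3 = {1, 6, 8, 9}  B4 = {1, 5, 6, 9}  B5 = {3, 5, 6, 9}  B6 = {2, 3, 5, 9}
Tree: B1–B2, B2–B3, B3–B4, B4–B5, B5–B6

Yes; width 3.

Vertex coverage: the bags together contain {1, 2, 3, 4, 5, 6, 7, 8, 9}, the full vertex set. Edge coverage: each edge of G has both endpoints in at least one bag. Running intersection: for every vertex, the bags containing it form a connected subtree. All three properties hold, so this is a valid tree decomposition of width max|bag| − 1 = 3, and hence tw(G) ≤ 3.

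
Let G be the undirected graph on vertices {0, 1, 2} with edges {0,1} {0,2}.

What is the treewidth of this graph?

A width-1 tree decomposition is:
Bags: B1 = {0, 2}  B2 = {0, 1}
Tree: B1–B2
Every bag has size at most 2, so the width is 2 − 1 = 1 and tw(G) ≤ 1. Since G has at least one edge (e.g. 0–2), it is not an edgeless graph, so tw(G) ≥ 1. The upper and lower bounds meet at 1, so that is the treewidth.

1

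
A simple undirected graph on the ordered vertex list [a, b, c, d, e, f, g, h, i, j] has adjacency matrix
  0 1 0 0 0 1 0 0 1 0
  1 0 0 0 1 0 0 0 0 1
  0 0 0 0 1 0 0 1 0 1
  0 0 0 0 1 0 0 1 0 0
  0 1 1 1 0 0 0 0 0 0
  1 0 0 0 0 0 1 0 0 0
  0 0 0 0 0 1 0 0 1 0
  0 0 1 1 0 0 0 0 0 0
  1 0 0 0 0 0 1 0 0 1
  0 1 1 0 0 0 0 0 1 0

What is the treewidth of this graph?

2

A width-2 tree decomposition is:
Bags: B1 = {f, g, i}  B2 = {a, f, i}  B3 = {a, i, j}  B4 = {a, b, j}  B5 = {b, c, j}  B6 = {b, c, e}  B7 = {c, e, h}  B8 = {d, e, h}
Tree: B1–B2, B2–B3, B3–B4, B4–B5, B5–B6, B6–B7, B7–B8
The largest bag has 3 vertices, giving width 2; this decomposition certifies tw(G) ≤ 2. Since g–f–a–i–g is a cycle in G, G is not acyclic. Forests are exactly the graphs of treewidth ≤ 1, so tw(G) ≥ 2. Therefore the treewidth is 2.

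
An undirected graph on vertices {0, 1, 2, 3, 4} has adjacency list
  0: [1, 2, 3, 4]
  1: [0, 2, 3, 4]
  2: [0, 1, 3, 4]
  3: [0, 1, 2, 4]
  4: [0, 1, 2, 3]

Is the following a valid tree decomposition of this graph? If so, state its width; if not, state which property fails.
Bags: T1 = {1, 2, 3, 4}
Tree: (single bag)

No — vertex 0 appears in no bag.

A tree decomposition must satisfy three properties: every vertex lies in some bag; for every edge, both endpoints lie together in some bag; and for every vertex, the bags containing it form a connected subtree. Here vertex 0 appears in no bag, so the decomposition is invalid.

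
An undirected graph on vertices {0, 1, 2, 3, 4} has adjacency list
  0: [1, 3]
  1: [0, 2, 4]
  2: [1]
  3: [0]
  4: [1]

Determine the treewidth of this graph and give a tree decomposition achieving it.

Every bag has size at most 2, so the width is 2 − 1 = 1 and tw(G) ≤ 1. Any graph with an edge has treewidth ≥ 1, and G has the edge 0–1. Therefore the treewidth is 1.

Treewidth 1.
One such decomposition:
Bags: B1 = {0, 1}  B2 = {1, 4}  B3 = {0, 3}  B4 = {1, 2}
Tree: B1–B2, B1–B3, B1–B4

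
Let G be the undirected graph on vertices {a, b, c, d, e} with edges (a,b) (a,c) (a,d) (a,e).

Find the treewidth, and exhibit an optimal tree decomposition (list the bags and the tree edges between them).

Each bag holds 2 vertices, so the decomposition has width 1, which upper-bounds the treewidth. G has an edge, so its treewidth is at least 1. Hence tw(G) = 1 exactly.

Treewidth 1.
One optimal decomposition is:
Bags: B1 = {a, c}  B2 = {a, b}  B3 = {a, e}  B4 = {a, d}
Tree: B1–B2, B2–B3, B3–B4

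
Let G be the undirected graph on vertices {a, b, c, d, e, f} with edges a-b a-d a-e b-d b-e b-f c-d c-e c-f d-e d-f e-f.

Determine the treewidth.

A width-3 tree decomposition is:
Bags: B1 = {b, d, e, f}  B2 = {c, d, e, f}  B3 = {a, b, d, e}
Tree: B1–B2, B1–B3
Each bag holds 4 vertices, so the decomposition has width 3, which upper-bounds the treewidth. Conversely, {c, d, e, f} is a clique of size 4, and the vertices of any clique must share a bag in every tree decomposition; so some bag has ≥ 4 vertices and tw(G) ≥ 3. Hence tw(G) = 3 exactly.

3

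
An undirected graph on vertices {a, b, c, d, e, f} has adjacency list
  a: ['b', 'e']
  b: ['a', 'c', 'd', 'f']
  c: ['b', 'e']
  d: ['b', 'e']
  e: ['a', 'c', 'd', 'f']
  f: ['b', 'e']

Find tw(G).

A width-2 tree decomposition is:
Bags: B1 = {b, d, e}  B2 = {b, e, f}  B3 = {a, b, e}  B4 = {b, c, e}
Tree: B1–B2, B2–B3, B3–B4
The largest bag has 3 vertices, giving width 2; this decomposition certifies tw(G) ≤ 2. For the lower bound, G contains the cycle d–e–f–b–d, so G is not a forest; only forests have treewidth ≤ 1, hence tw(G) ≥ 2. The upper and lower bounds meet at 2, so that is the treewidth.

2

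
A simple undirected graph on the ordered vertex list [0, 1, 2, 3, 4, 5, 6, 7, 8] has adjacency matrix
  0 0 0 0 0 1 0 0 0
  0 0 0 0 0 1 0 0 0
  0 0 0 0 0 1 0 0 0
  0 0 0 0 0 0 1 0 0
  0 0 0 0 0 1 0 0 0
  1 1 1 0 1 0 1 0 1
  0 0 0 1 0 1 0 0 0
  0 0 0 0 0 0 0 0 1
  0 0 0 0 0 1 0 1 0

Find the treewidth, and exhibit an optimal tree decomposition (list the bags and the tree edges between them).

Treewidth 1.
One optimal decomposition is:
Bags: B1 = {1, 5}  B2 = {5, 6}  B3 = {4, 5}  B4 = {5, 8}  B5 = {7, 8}  B6 = {0, 5}  B7 = {3, 6}  B8 = {2, 5}
Tree: B1–B2, B2–B3, B2–B4, B4–B5, B4–B6, B2–B7, B4–B8

The largest bag has 2 vertices, giving width 1; this decomposition certifies tw(G) ≤ 1. Any graph with an edge has treewidth ≥ 1, and G has the edge 5–1. Therefore the treewidth is 1.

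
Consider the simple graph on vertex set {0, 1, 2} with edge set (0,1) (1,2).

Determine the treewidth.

1

A width-1 tree decomposition is:
Bags: B1 = {1, 2}  B2 = {0, 1}
Tree: B1–B2
The largest bag has 2 vertices, giving width 1; this decomposition certifies tw(G) ≤ 1. Since G has at least one edge (e.g. 1–2), it is not an edgeless graph, so tw(G) ≥ 1. Combining the bounds, tw(G) = 1.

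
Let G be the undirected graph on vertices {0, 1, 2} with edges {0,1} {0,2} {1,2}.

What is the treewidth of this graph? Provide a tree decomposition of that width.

With just one bag of size 3, the width is 3 − 1 = 2, so tw(G) ≤ 2. Conversely, {0, 1, 2} is a clique of size 3, and the vertices of any clique must share a bag in every tree decomposition; so some bag has ≥ 3 vertices and tw(G) ≥ 2. Combining the bounds, tw(G) = 2.

Treewidth 2.
One optimal decomposition is:
Bags: B1 = {0, 1, 2}
Tree: (single bag)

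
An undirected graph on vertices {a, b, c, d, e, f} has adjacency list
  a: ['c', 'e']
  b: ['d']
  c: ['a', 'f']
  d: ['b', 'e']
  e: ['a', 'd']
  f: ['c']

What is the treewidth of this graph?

1

A width-1 tree decomposition is:
Bags: B1 = {b, d}  B2 = {d, e}  B3 = {a, e}  B4 = {a, c}  B5 = {c, f}
Tree: B1–B2, B2–B3, B3–B4, B4–B5
The largest bag has 2 vertices, giving width 1; this decomposition certifies tw(G) ≤ 1. G has an edge, so its treewidth is at least 1. Therefore the treewidth is 1.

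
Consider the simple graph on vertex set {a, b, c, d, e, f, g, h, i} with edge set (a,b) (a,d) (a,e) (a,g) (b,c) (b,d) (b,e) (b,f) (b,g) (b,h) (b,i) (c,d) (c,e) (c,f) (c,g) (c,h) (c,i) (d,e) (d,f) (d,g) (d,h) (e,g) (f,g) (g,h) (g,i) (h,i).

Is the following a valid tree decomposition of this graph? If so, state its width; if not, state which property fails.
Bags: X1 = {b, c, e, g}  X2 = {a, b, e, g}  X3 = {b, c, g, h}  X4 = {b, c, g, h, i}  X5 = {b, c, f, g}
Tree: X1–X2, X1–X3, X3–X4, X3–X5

A tree decomposition must satisfy three properties: every vertex lies in some bag; for every edge, both endpoints lie together in some bag; and for every vertex, the bags containing it form a connected subtree. Here vertex d appears in no bag, so the decomposition is invalid.

No — vertex d appears in no bag.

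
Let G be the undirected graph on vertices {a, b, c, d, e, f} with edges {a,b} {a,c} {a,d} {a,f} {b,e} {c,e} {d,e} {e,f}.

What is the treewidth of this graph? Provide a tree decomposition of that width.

Each bag holds 3 vertices, so the decomposition has width 2, which upper-bounds the treewidth. For the lower bound, G contains the cycle d–e–b–a–d, so G is not a forest; only forests have treewidth ≤ 1, hence tw(G) ≥ 2. Therefore the treewidth is 2.

Treewidth 2.
One such decomposition:
Bags: B1 = {a, d, e}  B2 = {a, b, e}  B3 = {a, e, f}  B4 = {a, c, e}
Tree: B1–B2, B2–B3, B3–B4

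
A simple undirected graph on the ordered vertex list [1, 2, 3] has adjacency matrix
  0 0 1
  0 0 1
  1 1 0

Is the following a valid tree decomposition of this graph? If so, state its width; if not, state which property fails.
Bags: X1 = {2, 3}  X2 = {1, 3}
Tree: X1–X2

Yes; width 1.

Checking the three conditions: (i) the bags cover all of {1, 2, 3}; (ii) for each edge, some bag contains both endpoints; (iii) the bags containing any fixed vertex form a subtree. All hold, so the decomposition is valid with width 2 − 1 = 1.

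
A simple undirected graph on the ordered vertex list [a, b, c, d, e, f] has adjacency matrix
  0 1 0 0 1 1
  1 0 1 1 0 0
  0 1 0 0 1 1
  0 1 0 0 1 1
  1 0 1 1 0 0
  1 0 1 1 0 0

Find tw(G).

A width-3 tree decomposition is:
Bags: B1 = {a, c, d, f}  B2 = {a, b, c, d}  B3 = {a, c, d, e}
Tree: B1–B2, B2–B3
Each bag holds 4 vertices, so the decomposition has width 3, which upper-bounds the treewidth. For the lower bound: the 4 vertex sets {d,f}, {b,c}, {a}, {e} are disjoint, each induces a connected subgraph, and every pair is joined by at least one edge of G. Contracting each set to a single vertex therefore yields K_{4} as a minor, and since treewidth is minor-monotone, tw(G) ≥ tw(K_{4}) = 3. The upper and lower bounds meet at 3, so that is the treewidth.

3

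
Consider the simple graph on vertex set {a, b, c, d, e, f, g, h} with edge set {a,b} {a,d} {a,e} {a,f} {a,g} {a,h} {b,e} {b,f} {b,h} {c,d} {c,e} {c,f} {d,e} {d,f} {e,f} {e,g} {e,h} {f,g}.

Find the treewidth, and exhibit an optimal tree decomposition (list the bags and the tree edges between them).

Treewidth 3.
One optimal decomposition is:
Bags: B1 = {a, b, e, f}  B2 = {a, b, e, h}  B3 = {a, d, e, f}  B4 = {a, e, f, g}  B5 = {c, d, e, f}
Tree: B1–B2, B1–B3, B1–B4, B3–B5

Every bag has size at most 4, so the width is 4 − 1 = 3 and tw(G) ≤ 3. Conversely, {a, b, e, h} is a clique of size 4, and the vertices of any clique must share a bag in every tree decomposition; so some bag has ≥ 4 vertices and tw(G) ≥ 3. Therefore the treewidth is 3.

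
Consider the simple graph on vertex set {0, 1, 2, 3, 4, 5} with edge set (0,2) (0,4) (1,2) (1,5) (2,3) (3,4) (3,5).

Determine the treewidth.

A width-2 tree decomposition is:
Bags: B1 = {1, 3, 5}  B2 = {1, 2, 3}  B3 = {2, 3, 4}  B4 = {0, 2, 4}
Tree: B1–B2, B2–B3, B3–B4
The largest bag has 3 vertices, giving width 2; this decomposition certifies tw(G) ≤ 2. Since 5–1–2–3–5 is a cycle in G, G is not acyclic. Forests are exactly the graphs of treewidth ≤ 1, so tw(G) ≥ 2. Therefore the treewidth is 2.

2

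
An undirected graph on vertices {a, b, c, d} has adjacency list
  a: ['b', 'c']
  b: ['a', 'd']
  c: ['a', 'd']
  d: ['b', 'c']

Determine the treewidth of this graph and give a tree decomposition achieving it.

Every bag has size at most 3, so the width is 3 − 1 = 2 and tw(G) ≤ 2. The edges a–c–d–b–a form a cycle, so G is not a tree and its treewidth is at least 2. Hence tw(G) = 2 exactly.

Treewidth 2.
One optimal decomposition is:
Bags: B1 = {a, c, d}  B2 = {a, b, d}
Tree: B1–B2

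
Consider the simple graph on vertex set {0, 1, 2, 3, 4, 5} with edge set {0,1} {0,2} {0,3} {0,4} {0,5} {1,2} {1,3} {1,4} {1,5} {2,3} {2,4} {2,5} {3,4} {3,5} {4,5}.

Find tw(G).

5

A width-5 tree decomposition is:
Bags: B1 = {0, 1, 2, 3, 4, 5}
Tree: (single bag)
With just one bag of size 6, the width is 6 − 1 = 5, so tw(G) ≤ 5. Conversely, {0, 1, 2, 3, 4, 5} is a clique of size 6, and the vertices of any clique must share a bag in every tree decomposition; so some bag has ≥ 6 vertices and tw(G) ≥ 5. Therefore the treewidth is 5.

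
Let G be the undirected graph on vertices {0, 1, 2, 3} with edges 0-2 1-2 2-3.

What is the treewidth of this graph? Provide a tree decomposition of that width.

Treewidth 1.
One optimal decomposition is:
Bags: B1 = {1, 2}  B2 = {0, 2}  B3 = {2, 3}
Tree: B1–B2, B2–B3

The largest bag has 2 vertices, giving width 1; this decomposition certifies tw(G) ≤ 1. Since G has at least one edge (e.g. 1–2), it is not an edgeless graph, so tw(G) ≥ 1. The upper and lower bounds meet at 1, so that is the treewidth.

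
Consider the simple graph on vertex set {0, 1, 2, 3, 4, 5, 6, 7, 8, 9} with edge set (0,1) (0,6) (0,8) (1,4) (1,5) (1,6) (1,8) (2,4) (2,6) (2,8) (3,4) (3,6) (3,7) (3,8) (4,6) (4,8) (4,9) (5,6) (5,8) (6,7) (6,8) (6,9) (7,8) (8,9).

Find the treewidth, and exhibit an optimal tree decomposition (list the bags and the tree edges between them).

Treewidth 3.
One such decomposition:
Bags: B1 = {2, 4, 6, 8}  B2 = {4, 6, 8, 9}  B3 = {3, 4, 6, 8}  B4 = {1, 4, 6, 8}  B5 = {1, 5, 6, 8}  B6 = {0, 1, 6, 8}  B7 = {3, 6, 7, 8}
Tree: B1–B2, B1–B3, B2–B4, B4–B5, B4–B6, B3–B7

The largest bag has 4 vertices, giving width 3; this decomposition certifies tw(G) ≤ 3. For the lower bound, the 4 vertices {0, 1, 6, 8} are pairwise adjacent, and any tree decomposition puts a clique entirely inside one bag — forcing width ≥ 3. Combining the bounds, tw(G) = 3.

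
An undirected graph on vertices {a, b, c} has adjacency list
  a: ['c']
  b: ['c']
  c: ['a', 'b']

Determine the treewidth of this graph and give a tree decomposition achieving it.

Each bag holds 2 vertices, so the decomposition has width 1, which upper-bounds the treewidth. Any graph with an edge has treewidth ≥ 1, and G has the edge c–a. Hence tw(G) = 1 exactly.

Treewidth 1.
Bags: B1 = {a, c}  B2 = {b, c}
Tree: B1–B2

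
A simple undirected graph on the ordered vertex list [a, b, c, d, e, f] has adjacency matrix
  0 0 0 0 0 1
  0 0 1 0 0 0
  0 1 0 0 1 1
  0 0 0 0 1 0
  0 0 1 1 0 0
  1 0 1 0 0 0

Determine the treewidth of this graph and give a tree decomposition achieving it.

Treewidth 1.
Bags: B1 = {c, f}  B2 = {c, e}  B3 = {b, c}  B4 = {d, e}  B5 = {a, f}
Tree: B1–B2, B1–B3, B2–B4, B1–B5

Each bag holds 2 vertices, so the decomposition has width 1, which upper-bounds the treewidth. Since G has at least one edge (e.g. c–f), it is not an edgeless graph, so tw(G) ≥ 1. Combining the bounds, tw(G) = 1.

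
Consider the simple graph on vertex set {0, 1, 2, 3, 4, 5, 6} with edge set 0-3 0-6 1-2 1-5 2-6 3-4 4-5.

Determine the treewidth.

A width-2 tree decomposition is:
Bags: B1 = {1, 2, 6}  B2 = {0, 1, 6}  B3 = {0, 1, 3}  B4 = {1, 3, 4}  B5 = {1, 4, 5}
Tree: B1–B2, B2–B3, B3–B4, B4–B5
Every bag has size at most 3, so the width is 3 − 1 = 2 and tw(G) ≤ 2. For the lower bound, G contains the cycle 1–2–6–0–3–4–5–1, so G is not a forest; only forests have treewidth ≤ 1, hence tw(G) ≥ 2. Combining the bounds, tw(G) = 2.

2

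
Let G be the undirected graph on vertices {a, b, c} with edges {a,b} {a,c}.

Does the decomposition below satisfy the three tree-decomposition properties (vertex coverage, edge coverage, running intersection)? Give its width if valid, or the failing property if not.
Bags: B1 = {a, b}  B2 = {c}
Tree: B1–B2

A tree decomposition must satisfy three properties: every vertex lies in some bag; for every edge, both endpoints lie together in some bag; and for every vertex, the bags containing it form a connected subtree. Here edge (a,c) lies in no bag, so the decomposition is invalid.

No — edge (a,c) lies in no bag.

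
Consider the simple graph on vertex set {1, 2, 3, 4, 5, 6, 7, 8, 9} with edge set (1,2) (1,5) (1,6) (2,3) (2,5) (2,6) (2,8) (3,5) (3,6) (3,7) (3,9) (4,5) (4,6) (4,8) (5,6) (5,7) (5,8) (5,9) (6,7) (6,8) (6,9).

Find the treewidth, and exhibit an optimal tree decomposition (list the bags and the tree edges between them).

Each bag holds 4 vertices, so the decomposition has width 3, which upper-bounds the treewidth. On the other hand G contains the 4-clique {3, 5, 6, 9}. A clique must lie in a single bag of any decomposition, so no decomposition can have width below 3. Combining the bounds, tw(G) = 3.

Treewidth 3.
Bags: B1 = {2, 3, 5, 6}  B2 = {2, 5, 6, 8}  B3 = {3, 5, 6, 9}  B4 = {1, 2, 5, 6}  B5 = {3, 5, 6, 7}  B6 = {4, 5, 6, 8}
Tree: B1–B2, B1–B3, B2–B4, B3–B5, B2–B6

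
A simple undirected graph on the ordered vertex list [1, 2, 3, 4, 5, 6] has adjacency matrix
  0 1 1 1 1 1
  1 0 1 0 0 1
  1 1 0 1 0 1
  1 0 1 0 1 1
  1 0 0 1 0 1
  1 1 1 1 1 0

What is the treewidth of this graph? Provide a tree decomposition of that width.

The largest bag has 4 vertices, giving width 3; this decomposition certifies tw(G) ≤ 3. Conversely, {1, 2, 3, 6} is a clique of size 4, and the vertices of any clique must share a bag in every tree decomposition; so some bag has ≥ 4 vertices and tw(G) ≥ 3. Hence tw(G) = 3 exactly.

Treewidth 3.
Bags: B1 = {1, 4, 5, 6}  B2 = {1, 3, 4, 6}  B3 = {1, 2, 3, 6}
Tree: B1–B2, B2–B3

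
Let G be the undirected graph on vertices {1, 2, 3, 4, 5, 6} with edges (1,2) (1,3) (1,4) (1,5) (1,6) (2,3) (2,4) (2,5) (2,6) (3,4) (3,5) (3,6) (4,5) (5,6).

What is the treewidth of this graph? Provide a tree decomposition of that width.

Treewidth 4.
Bags: B1 = {1, 2, 3, 5, 6}  B2 = {1, 2, 3, 4, 5}
Tree: B1–B2

Each bag holds 5 vertices, so the decomposition has width 4, which upper-bounds the treewidth. For the lower bound, the 5 vertices {1, 2, 3, 4, 5} are pairwise adjacent, and any tree decomposition puts a clique entirely inside one bag — forcing width ≥ 4. Therefore the treewidth is 4.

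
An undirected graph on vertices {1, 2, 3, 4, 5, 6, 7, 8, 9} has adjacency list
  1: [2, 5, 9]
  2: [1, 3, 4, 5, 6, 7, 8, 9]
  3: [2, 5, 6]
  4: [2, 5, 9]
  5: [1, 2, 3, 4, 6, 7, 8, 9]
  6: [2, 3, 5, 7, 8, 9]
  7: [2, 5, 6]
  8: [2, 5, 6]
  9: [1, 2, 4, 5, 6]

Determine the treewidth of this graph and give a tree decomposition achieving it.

Every bag has size at most 4, so the width is 4 − 1 = 3 and tw(G) ≤ 3. For the lower bound, the 4 vertices {1, 2, 5, 9} are pairwise adjacent, and any tree decomposition puts a clique entirely inside one bag — forcing width ≥ 3. Hence tw(G) = 3 exactly.

Treewidth 3.
One such decomposition:
Bags: B1 = {2, 5, 6, 7}  B2 = {2, 5, 6, 9}  B3 = {2, 4, 5, 9}  B4 = {2, 3, 5, 6}  B5 = {2, 5, 6, 8}  B6 = {1, 2, 5, 9}
Tree: B1–B2, B2–B3, B2–B4, B2–B5, B2–B6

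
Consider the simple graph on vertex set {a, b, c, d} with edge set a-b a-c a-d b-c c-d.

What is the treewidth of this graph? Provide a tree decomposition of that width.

The largest bag has 3 vertices, giving width 2; this decomposition certifies tw(G) ≤ 2. Conversely, {a, c, d} is a clique of size 3, and the vertices of any clique must share a bag in every tree decomposition; so some bag has ≥ 3 vertices and tw(G) ≥ 2. Therefore the treewidth is 2.

Treewidth 2.
One such decomposition:
Bags: B1 = {a, c, d}  B2 = {a, b, c}
Tree: B1–B2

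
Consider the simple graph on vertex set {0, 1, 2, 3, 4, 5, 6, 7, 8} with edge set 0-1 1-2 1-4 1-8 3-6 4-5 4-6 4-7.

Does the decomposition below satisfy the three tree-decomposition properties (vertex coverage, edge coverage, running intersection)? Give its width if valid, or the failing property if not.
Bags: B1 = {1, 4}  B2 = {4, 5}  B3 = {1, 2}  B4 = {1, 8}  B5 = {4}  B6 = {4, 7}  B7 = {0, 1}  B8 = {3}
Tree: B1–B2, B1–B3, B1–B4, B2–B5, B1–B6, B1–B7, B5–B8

A tree decomposition must satisfy three properties: every vertex lies in some bag; for every edge, both endpoints lie together in some bag; and for every vertex, the bags containing it form a connected subtree. Here vertex 6 appears in no bag, so the decomposition is invalid.

No — vertex 6 appears in no bag.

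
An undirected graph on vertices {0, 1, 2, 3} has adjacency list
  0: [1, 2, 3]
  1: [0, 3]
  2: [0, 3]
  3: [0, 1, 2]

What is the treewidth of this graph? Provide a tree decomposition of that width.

Each bag holds 3 vertices, so the decomposition has width 2, which upper-bounds the treewidth. For the lower bound, the 3 vertices {0, 1, 3} are pairwise adjacent, and any tree decomposition puts a clique entirely inside one bag — forcing width ≥ 2. The upper and lower bounds meet at 2, so that is the treewidth.

Treewidth 2.
One such decomposition:
Bags: B1 = {0, 1, 3}  B2 = {0, 2, 3}
Tree: B1–B2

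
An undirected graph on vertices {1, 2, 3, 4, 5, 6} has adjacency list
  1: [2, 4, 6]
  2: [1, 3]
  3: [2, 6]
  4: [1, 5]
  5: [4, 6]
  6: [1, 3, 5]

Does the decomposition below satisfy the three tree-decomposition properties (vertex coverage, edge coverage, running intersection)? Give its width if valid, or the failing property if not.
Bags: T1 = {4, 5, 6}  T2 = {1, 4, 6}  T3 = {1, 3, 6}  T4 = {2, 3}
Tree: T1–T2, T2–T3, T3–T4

A tree decomposition must satisfy three properties: every vertex lies in some bag; for every edge, both endpoints lie together in some bag; and for every vertex, the bags containing it form a connected subtree. Here edge (1,2) lies in no bag, so the decomposition is invalid.

No — edge (1,2) lies in no bag.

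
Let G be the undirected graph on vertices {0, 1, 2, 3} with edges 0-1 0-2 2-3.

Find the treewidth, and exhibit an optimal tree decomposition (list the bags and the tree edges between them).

The largest bag has 2 vertices, giving width 1; this decomposition certifies tw(G) ≤ 1. Since G has at least one edge (e.g. 1–0), it is not an edgeless graph, so tw(G) ≥ 1. Therefore the treewidth is 1.

Treewidth 1.
Bags: B1 = {0, 1}  B2 = {0, 2}  B3 = {2, 3}
Tree: B1–B2, B2–B3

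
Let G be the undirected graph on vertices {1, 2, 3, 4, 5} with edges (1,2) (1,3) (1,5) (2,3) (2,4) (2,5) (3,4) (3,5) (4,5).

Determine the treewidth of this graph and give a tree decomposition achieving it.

Treewidth 3.
Bags: B1 = {1, 2, 3, 5}  B2 = {2, 3, 4, 5}
Tree: B1–B2

Each bag holds 4 vertices, so the decomposition has width 3, which upper-bounds the treewidth. For the lower bound, the 4 vertices {1, 2, 3, 5} are pairwise adjacent, and any tree decomposition puts a clique entirely inside one bag — forcing width ≥ 3. Hence tw(G) = 3 exactly.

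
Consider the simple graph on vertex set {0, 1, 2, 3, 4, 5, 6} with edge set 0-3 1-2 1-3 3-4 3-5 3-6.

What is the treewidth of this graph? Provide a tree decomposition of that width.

Treewidth 1.
One such decomposition:
Bags: B1 = {1, 3}  B2 = {0, 3}  B3 = {3, 5}  B4 = {3, 4}  B5 = {1, 2}  B6 = {3, 6}
Tree: B1–B2, B1–B3, B1–B4, B1–B5, B3–B6

Every bag has size at most 2, so the width is 2 − 1 = 1 and tw(G) ≤ 1. G has an edge, so its treewidth is at least 1. Therefore the treewidth is 1.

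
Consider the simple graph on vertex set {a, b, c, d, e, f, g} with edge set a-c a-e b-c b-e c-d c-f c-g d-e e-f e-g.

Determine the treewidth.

2

A width-2 tree decomposition is:
Bags: B1 = {b, c, e}  B2 = {c, e, f}  B3 = {c, d, e}  B4 = {a, c, e}  B5 = {c, e, g}
Tree: B1–B2, B2–B3, B3–B4, B4–B5
The largest bag has 3 vertices, giving width 2; this decomposition certifies tw(G) ≤ 2. Since e–b–c–f–e is a cycle in G, G is not acyclic. Forests are exactly the graphs of treewidth ≤ 1, so tw(G) ≥ 2. Hence tw(G) = 2 exactly.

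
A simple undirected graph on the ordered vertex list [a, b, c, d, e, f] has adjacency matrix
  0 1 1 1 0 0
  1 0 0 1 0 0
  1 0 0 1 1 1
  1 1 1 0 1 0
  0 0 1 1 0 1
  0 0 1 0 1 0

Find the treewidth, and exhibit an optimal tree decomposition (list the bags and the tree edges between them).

Treewidth 2.
Bags: B1 = {c, d, e}  B2 = {a, c, d}  B3 = {c, e, f}  B4 = {a, b, d}
Tree: B1–B2, B1–B3, B2–B4

The largest bag has 3 vertices, giving width 2; this decomposition certifies tw(G) ≤ 2. Conversely, {c, d, e} is a clique of size 3, and the vertices of any clique must share a bag in every tree decomposition; so some bag has ≥ 3 vertices and tw(G) ≥ 2. Therefore the treewidth is 2.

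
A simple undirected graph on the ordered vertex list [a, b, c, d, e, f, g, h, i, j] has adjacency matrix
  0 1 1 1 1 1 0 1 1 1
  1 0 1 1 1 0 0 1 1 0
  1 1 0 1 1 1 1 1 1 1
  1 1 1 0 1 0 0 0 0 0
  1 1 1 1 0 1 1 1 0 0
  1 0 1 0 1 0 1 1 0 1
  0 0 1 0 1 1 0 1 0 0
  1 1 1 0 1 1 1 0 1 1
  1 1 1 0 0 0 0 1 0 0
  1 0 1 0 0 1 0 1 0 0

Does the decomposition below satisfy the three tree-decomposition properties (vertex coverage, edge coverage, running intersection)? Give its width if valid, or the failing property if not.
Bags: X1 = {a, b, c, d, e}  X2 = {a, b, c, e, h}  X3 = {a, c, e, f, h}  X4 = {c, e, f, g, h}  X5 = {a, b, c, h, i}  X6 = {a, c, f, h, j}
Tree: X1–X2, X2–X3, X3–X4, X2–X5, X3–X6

Yes; width 4.

Vertex coverage: the bags together contain {a, b, c, d, e, f, g, h, i, j}, the full vertex set. Edge coverage: each edge of G has both endpoints in at least one bag. Running intersection: for every vertex, the bags containing it form a connected subtree. All three properties hold, so this is a valid tree decomposition of width max|bag| − 1 = 4, and hence tw(G) ≤ 4.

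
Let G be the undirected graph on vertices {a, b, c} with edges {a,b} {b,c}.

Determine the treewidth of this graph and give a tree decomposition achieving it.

The largest bag has 2 vertices, giving width 1; this decomposition certifies tw(G) ≤ 1. Since G has at least one edge (e.g. b–a), it is not an edgeless graph, so tw(G) ≥ 1. Therefore the treewidth is 1.

Treewidth 1.
Bags: B1 = {a, b}  B2 = {b, c}
Tree: B1–B2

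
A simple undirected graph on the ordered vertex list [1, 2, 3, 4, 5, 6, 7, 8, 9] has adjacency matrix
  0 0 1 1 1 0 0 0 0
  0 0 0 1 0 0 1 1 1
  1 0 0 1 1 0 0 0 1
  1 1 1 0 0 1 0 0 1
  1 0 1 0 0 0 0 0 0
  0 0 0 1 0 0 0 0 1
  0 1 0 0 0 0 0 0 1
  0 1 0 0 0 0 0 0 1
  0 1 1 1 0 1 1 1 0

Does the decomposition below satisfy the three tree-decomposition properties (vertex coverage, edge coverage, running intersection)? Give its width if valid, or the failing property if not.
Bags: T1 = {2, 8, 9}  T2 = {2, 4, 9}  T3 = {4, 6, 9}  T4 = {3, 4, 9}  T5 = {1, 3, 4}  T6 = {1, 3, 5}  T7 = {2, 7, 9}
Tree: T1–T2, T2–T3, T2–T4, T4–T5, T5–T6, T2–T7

Yes; width 2.

Checking the three conditions: (i) the bags cover all of {1, 2, 3, 4, 5, 6, 7, 8, 9}; (ii) for each edge, some bag contains both endpoints; (iii) the bags containing any fixed vertex form a subtree. All hold, so the decomposition is valid with width 3 − 1 = 2.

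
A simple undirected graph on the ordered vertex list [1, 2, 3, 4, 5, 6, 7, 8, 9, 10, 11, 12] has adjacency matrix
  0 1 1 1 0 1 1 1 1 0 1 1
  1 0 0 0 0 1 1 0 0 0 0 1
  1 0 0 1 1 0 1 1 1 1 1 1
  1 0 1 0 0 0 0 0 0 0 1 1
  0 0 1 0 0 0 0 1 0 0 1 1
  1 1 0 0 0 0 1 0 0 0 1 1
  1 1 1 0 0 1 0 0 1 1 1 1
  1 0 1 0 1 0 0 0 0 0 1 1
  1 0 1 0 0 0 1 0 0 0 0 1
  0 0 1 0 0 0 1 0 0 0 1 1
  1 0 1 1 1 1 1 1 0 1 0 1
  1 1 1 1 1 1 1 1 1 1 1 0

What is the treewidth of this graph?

4

A width-4 tree decomposition is:
Bags: B1 = {1, 3, 8, 11, 12}  B2 = {1, 3, 7, 11, 12}  B3 = {1, 3, 7, 9, 12}  B4 = {1, 6, 7, 11, 12}  B5 = {1, 3, 4, 11, 12}  B6 = {3, 7, 10, 11, 12}  B7 = {3, 5, 8, 11, 12}  B8 = {1, 2, 6, 7, 12}
Tree: B1–B2, B2–B3, B2–B4, B2–B5, B2–B6, B1–B7, B4–B8
Each bag holds 5 vertices, so the decomposition has width 4, which upper-bounds the treewidth. Conversely, {1, 2, 6, 7, 12} is a clique of size 5, and the vertices of any clique must share a bag in every tree decomposition; so some bag has ≥ 5 vertices and tw(G) ≥ 4. Therefore the treewidth is 4.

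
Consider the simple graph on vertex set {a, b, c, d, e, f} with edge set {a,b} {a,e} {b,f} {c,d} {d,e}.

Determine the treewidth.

1

A width-1 tree decomposition is:
Bags: B1 = {c, d}  B2 = {d, e}  B3 = {a, e}  B4 = {a, b}  B5 = {b, f}
Tree: B1–B2, B2–B3, B3–B4, B4–B5
Each bag holds 2 vertices, so the decomposition has width 1, which upper-bounds the treewidth. Since G has at least one edge (e.g. c–d), it is not an edgeless graph, so tw(G) ≥ 1. Combining the bounds, tw(G) = 1.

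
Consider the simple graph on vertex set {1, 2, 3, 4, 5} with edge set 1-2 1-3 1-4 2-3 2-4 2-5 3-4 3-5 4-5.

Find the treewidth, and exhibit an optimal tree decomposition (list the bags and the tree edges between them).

The largest bag has 4 vertices, giving width 3; this decomposition certifies tw(G) ≤ 3. For the lower bound, the 4 vertices {1, 2, 3, 4} are pairwise adjacent, and any tree decomposition puts a clique entirely inside one bag — forcing width ≥ 3. The upper and lower bounds meet at 3, so that is the treewidth.

Treewidth 3.
Bags: B1 = {2, 3, 4, 5}  B2 = {1, 2, 3, 4}
Tree: B1–B2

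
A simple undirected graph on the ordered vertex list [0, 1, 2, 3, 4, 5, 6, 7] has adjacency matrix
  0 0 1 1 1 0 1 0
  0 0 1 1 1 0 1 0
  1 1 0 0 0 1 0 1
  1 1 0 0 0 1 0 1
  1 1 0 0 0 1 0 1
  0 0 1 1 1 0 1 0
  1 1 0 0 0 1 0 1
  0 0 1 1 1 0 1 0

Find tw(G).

A width-4 tree decomposition is:
Bags: B1 = {0, 1, 5, 6, 7}  B2 = {0, 1, 2, 5, 7}  B3 = {0, 1, 4, 5, 7}  B4 = {0, 1, 3, 5, 7}
Tree: B1–B2, B2–B3, B3–B4
The largest bag has 5 vertices, giving width 4; this decomposition certifies tw(G) ≤ 4. For the lower bound: the 5 vertex sets {1,6}, {2,7}, {0,4}, {5}, {3} are disjoint, each induces a connected subgraph, and every pair is joined by at least one edge of G. Contracting each set to a single vertex therefore yields K_{5} as a minor, and since treewidth is minor-monotone, tw(G) ≥ tw(K_{5}) = 4. The upper and lower bounds meet at 4, so that is the treewidth.

4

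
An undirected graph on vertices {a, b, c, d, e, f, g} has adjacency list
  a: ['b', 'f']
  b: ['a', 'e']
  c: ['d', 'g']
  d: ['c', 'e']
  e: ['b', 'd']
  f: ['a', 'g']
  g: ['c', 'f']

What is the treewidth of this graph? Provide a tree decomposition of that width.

Treewidth 2.
One optimal decomposition is:
Bags: B1 = {a, b, e}  B2 = {a, d, e}  B3 = {a, c, d}  B4 = {a, c, g}  B5 = {a, f, g}
Tree: B1–B2, B2–B3, B3–B4, B4–B5

Each bag holds 3 vertices, so the decomposition has width 2, which upper-bounds the treewidth. For the lower bound, G contains the cycle a–b–e–d–c–g–f–a, so G is not a forest; only forests have treewidth ≤ 1, hence tw(G) ≥ 2. Therefore the treewidth is 2.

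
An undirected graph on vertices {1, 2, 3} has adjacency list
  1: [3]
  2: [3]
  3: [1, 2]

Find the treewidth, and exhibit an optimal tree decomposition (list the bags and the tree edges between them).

Treewidth 1.
One optimal decomposition is:
Bags: B1 = {1, 3}  B2 = {2, 3}
Tree: B1–B2

The largest bag has 2 vertices, giving width 1; this decomposition certifies tw(G) ≤ 1. Any graph with an edge has treewidth ≥ 1, and G has the edge 3–1. The upper and lower bounds meet at 1, so that is the treewidth.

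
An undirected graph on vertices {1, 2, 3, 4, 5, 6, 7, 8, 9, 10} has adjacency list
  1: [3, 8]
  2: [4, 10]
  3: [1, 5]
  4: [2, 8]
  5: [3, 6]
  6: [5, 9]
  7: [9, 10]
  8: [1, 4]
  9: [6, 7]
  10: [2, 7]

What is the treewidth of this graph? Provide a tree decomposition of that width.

The largest bag has 3 vertices, giving width 2; this decomposition certifies tw(G) ≤ 2. For the lower bound, G contains the cycle 1–8–4–2–10–7–9–6–5–3–1, so G is not a forest; only forests have treewidth ≤ 1, hence tw(G) ≥ 2. Combining the bounds, tw(G) = 2.

Treewidth 2.
Bags: B1 = {1, 4, 8}  B2 = {1, 2, 4}  B3 = {1, 2, 10}  B4 = {1, 7, 10}  B5 = {1, 7, 9}  B6 = {1, 6, 9}  B7 = {1, 5, 6}  B8 = {1, 3, 5}
Tree: B1–B2, B2–B3, B3–B4, B4–B5, B5–B6, B6–B7, B7–B8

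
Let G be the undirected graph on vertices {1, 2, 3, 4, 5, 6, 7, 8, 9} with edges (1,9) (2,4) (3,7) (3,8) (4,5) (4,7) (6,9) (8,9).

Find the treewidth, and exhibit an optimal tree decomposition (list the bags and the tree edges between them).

Treewidth 1.
One such decomposition:
Bags: B1 = {3, 7}  B2 = {3, 8}  B3 = {4, 7}  B4 = {2, 4}  B5 = {8, 9}  B6 = {6, 9}  B7 = {4, 5}  B8 = {1, 9}
Tree: B1–B2, B1–B3, B3–B4, B2–B5, B5–B6, B3–B7, B6–B8

Each bag holds 2 vertices, so the decomposition has width 1, which upper-bounds the treewidth. G has an edge, so its treewidth is at least 1. The upper and lower bounds meet at 1, so that is the treewidth.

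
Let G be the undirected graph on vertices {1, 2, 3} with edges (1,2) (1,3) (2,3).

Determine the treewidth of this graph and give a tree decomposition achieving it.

With just one bag of size 3, the width is 3 − 1 = 2, so tw(G) ≤ 2. For the lower bound, the 3 vertices {1, 2, 3} are pairwise adjacent, and any tree decomposition puts a clique entirely inside one bag — forcing width ≥ 2. Therefore the treewidth is 2.

Treewidth 2.
Bags: B1 = {1, 2, 3}
Tree: (single bag)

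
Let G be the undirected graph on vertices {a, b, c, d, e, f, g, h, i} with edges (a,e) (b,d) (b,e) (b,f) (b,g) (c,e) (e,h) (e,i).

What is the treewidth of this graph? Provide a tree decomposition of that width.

Treewidth 1.
Bags: B1 = {b, e}  B2 = {e, i}  B3 = {b, f}  B4 = {b, d}  B5 = {e, h}  B6 = {c, e}  B7 = {a, e}  B8 = {b, g}
Tree: B1–B2, B1–B3, B1–B4, B1–B5, B1–B6, B6–B7, B3–B8

Every bag has size at most 2, so the width is 2 − 1 = 1 and tw(G) ≤ 1. Since G has at least one edge (e.g. e–b), it is not an edgeless graph, so tw(G) ≥ 1. Therefore the treewidth is 1.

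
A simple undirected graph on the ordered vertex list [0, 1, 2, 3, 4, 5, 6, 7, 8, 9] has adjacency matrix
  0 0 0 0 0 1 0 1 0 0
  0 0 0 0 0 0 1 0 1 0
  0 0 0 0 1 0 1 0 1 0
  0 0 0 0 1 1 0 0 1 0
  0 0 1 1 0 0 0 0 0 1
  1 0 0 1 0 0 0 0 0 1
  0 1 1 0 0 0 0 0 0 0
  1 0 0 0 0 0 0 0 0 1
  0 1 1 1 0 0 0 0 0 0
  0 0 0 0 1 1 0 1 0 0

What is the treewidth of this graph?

A width-2 tree decomposition is:
Bags: B1 = {0, 5, 7}  B2 = {5, 7, 9}  B3 = {3, 5, 9}  B4 = {3, 4, 9}  B5 = {3, 4, 8}  B6 = {2, 4, 8}  B7 = {1, 2, 8}  B8 = {1, 2, 6}
Tree: B1–B2, B2–B3, B3–B4, B4–B5, B5–B6, B6–B7, B7–B8
Every bag has size at most 3, so the width is 3 − 1 = 2 and tw(G) ≤ 2. The edges 0–7–9–5–0 form a cycle, so G is not a tree and its treewidth is at least 2. Therefore the treewidth is 2.

2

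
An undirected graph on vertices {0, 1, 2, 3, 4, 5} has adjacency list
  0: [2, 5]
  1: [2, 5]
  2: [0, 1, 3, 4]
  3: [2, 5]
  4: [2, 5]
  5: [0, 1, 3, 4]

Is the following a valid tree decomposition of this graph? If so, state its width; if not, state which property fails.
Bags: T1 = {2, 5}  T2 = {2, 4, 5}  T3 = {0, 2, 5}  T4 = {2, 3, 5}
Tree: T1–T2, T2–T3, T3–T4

A tree decomposition must satisfy three properties: every vertex lies in some bag; for every edge, both endpoints lie together in some bag; and for every vertex, the bags containing it form a connected subtree. Here vertex 1 appears in no bag, so the decomposition is invalid.

No — vertex 1 appears in no bag.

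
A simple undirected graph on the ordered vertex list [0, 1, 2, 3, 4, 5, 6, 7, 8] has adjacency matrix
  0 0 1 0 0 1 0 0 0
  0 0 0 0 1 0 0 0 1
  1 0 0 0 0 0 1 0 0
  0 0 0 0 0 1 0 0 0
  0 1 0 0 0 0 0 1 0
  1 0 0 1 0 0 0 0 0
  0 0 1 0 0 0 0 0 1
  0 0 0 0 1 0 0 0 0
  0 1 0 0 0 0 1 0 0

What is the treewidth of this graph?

1

A width-1 tree decomposition is:
Bags: B1 = {3, 5}  B2 = {0, 5}  B3 = {0, 2}  B4 = {2, 6}  B5 = {6, 8}  B6 = {1, 8}  B7 = {1, 4}  B8 = {4, 7}
Tree: B1–B2, B2–B3, B3–B4, B4–B5, B5–B6, B6–B7, B7–B8
Every bag has size at most 2, so the width is 2 − 1 = 1 and tw(G) ≤ 1. Since G has at least one edge (e.g. 3–5), it is not an edgeless graph, so tw(G) ≥ 1. Therefore the treewidth is 1.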